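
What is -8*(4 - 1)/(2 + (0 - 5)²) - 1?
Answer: -17/9 ≈ -1.8889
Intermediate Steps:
-8*(4 - 1)/(2 + (0 - 5)²) - 1 = -24/(2 + (-5)²) - 1 = -24/(2 + 25) - 1 = -24/27 - 1 = -8*⅑ - 1 = -8/9 - 1 = -17/9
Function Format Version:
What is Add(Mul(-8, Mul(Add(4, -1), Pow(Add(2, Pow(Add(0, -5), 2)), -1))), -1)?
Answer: Rational(-17, 9) ≈ -1.8889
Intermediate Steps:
Add(Mul(-8, Mul(Add(4, -1), Pow(Add(2, Pow(Add(0, -5), 2)), -1))), -1) = Add(Mul(-8, Mul(3, Pow(Add(2, Pow(-5, 2)), -1))), -1) = Add(Mul(-8, Mul(3, Pow(Add(2, 25), -1))), -1) = Add(Mul(-8, Mul(3, Pow(27, -1))), -1) = Add(Mul(-8, Mul(3, Rational(1, 27))), -1) = Add(Mul(-8, Rational(1, 9)), -1) = Add(Rational(-8, 9), -1) = Rational(-17, 9)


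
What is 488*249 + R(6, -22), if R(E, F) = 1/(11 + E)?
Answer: 2065705/17 ≈ 1.2151e+5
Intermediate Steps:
488*249 + R(6, -22) = 488*249 + 1/(11 + 6) = 121512 + 1/17 = 2065705/17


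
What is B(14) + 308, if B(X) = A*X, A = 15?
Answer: 518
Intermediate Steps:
B(X) = 15*X
B(14) + 308 = 15*14 + 308 = 210 + 308 = 518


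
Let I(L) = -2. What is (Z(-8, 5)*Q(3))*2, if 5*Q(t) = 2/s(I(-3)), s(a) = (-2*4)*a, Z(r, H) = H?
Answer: ¼ ≈ 0.25000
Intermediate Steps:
s(a) = -8*a
Q(t) = 1/40 (Q(t) = (2/((-8*(-2))))/5 = (2/16)/5 = (2*(1/16))/5 = (⅕)*(⅛) = 1/40)
(Z(-8, 5)*Q(3))*2 = (5*(1/40))*2 = (⅛)*2 = ¼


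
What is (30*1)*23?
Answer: 690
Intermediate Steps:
(30*1)*23 = 30*23 = 690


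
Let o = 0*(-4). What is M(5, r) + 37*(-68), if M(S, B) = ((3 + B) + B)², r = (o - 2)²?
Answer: -2395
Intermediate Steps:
o = 0
r = 4 (r = (0 - 2)² = (-2)² = 4)
M(S, B) = (3 + 2*B)²
M(5, r) + 37*(-68) = (3 + 2*4)² + 37*(-68) = (3 + 8)² - 2516 = 11² - 2516 = 121 - 2516 = -2395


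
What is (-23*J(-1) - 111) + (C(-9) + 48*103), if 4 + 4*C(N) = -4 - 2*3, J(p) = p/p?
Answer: 9613/2 ≈ 4806.5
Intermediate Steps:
J(p) = 1
C(N) = -7/2 (C(N) = -1 + (-4 - 2*3)/4 = -1 + (-4 - 6)/4 = -1 + (1/4)*(-10) = -1 - 5/2 = -7/2)
(-23*J(-1) - 111) + (C(-9) + 48*103) = (-23*1 - 111) + (-7/2 + 48*103) = (-23 - 111) + (-7/2 + 4944) = -134 + 9881/2 = 9613/2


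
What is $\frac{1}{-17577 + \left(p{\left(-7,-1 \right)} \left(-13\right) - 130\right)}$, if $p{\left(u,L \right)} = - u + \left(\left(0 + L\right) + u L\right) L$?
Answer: $- \frac{1}{17720} \approx -5.6433 \cdot 10^{-5}$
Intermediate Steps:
$p{\left(u,L \right)} = - u + L \left(L + L u\right)$ ($p{\left(u,L \right)} = - u + \left(L + L u\right) L = - u + L \left(L + L u\right)$)
$\frac{1}{-17577 + \left(p{\left(-7,-1 \right)} \left(-13\right) - 130\right)} = \frac{1}{-17577 - \left(130 - \left(\left(-1\right)^{2} - -7 - 7 \left(-1\right)^{2}\right) \left(-13\right)\right)} = \frac{1}{-17577 - \left(130 - \left(1 + 7 - 7\right) \left(-13\right)\right)} = \frac{1}{-17577 + \left(1 \left(-13\right) - 130\right)} = \frac{1}{-17577 - 143} = \frac{1}{-17720} = - \frac{1}{17720}$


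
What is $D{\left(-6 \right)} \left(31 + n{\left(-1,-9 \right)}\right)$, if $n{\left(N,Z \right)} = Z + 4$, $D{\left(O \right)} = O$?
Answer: $-156$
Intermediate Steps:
$n{\left(N,Z \right)} = 4 + Z$
$D{\left(-6 \right)} \left(31 + n{\left(-1,-9 \right)}\right) = - 6 \left(31 + \left(4 - 9\right)\right) = - 6 \left(31 - 5\right) = \left(-6\right) 26 = -156$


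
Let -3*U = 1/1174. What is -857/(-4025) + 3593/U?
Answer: -50934546793/4025 ≈ -1.2655e+7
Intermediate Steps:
U = -1/3522 (U = -⅓/1174 = -⅓*1/1174 = -1/3522 ≈ -0.00028393)
-857/(-4025) + 3593/U = -857/(-4025) + 3593/(-1/3522) = -857*(-1/4025) + 3593*(-3522) = 857/4025 - 12654546 = -50934546793/4025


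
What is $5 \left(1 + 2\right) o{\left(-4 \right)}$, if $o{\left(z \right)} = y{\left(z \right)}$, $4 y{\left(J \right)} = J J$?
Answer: $60$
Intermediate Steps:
$y{\left(J \right)} = \frac{J^{2}}{4}$ ($y{\left(J \right)} = \frac{J J}{4} = \frac{J^{2}}{4}$)
$o{\left(z \right)} = \frac{z^{2}}{4}$
$5 \left(1 + 2\right) o{\left(-4 \right)} = 5 \left(1 + 2\right) \frac{\left(-4\right)^{2}}{4} = 5 \cdot 3 \cdot \frac{1}{4} \cdot 16 = 15 \cdot 4 = 60$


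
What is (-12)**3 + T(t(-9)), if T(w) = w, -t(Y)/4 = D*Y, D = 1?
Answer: -1692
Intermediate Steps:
t(Y) = -4*Y
(-12)**3 + T(t(-9)) = (-12)**3 - 4*(-9) = -1728 + 36 = -1692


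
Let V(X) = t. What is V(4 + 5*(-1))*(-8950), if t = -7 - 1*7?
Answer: 125300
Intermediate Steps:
t = -14 (t = -7 - 7 = -14)
V(X) = -14
V(4 + 5*(-1))*(-8950) = -14*(-8950) = 125300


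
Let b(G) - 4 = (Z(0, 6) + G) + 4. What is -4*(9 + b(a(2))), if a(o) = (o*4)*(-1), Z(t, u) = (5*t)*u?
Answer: -36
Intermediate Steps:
Z(t, u) = 5*t*u
a(o) = -4*o (a(o) = (4*o)*(-1) = -4*o)
b(G) = 8 + G (b(G) = 4 + ((5*0*6 + G) + 4) = 4 + ((0 + G) + 4) = 4 + (G + 4) = 4 + (4 + G) = 8 + G)
-4*(9 + b(a(2))) = -4*(9 + (8 - 4*2)) = -4*(9 + (8 - 8)) = -4*(9 + 0) = -4*9 = -36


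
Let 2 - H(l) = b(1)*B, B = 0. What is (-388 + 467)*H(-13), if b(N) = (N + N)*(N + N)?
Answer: 158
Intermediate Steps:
b(N) = 4*N² (b(N) = (2*N)*(2*N) = 4*N²)
H(l) = 2 (H(l) = 2 - 4*1²*0 = 2 - 4*1*0 = 2 - 4*0 = 2 - 1*0 = 2 + 0 = 2)
(-388 + 467)*H(-13) = (-388 + 467)*2 = 79*2 = 158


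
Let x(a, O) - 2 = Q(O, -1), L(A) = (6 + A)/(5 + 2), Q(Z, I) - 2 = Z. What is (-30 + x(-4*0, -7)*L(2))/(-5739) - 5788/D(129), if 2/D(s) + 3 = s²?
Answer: -644781631374/13391 ≈ -4.8150e+7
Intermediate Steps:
Q(Z, I) = 2 + Z
L(A) = 6/7 + A/7 (L(A) = (6 + A)/7 = (6 + A)*(⅐) = 6/7 + A/7)
x(a, O) = 4 + O (x(a, O) = 2 + (2 + O) = 4 + O)
D(s) = 2/(-3 + s²)
(-30 + x(-4*0, -7)*L(2))/(-5739) - 5788/D(129) = (-30 + (4 - 7)*(6/7 + (⅐)*2))/(-5739) - 5788/(2/(-3 + 129²)) = (-30 - 3*(6/7 + 2/7))*(-1/5739) - 5788/(2/(-3 + 16641)) = (-30 - 3*8/7)*(-1/5739) - 5788/(2/16638) = (-30 - 24/7)*(-1/5739) - 5788/(2*(1/16638)) = -234/7*(-1/5739) - 5788/1/8319 = 78/13391 - 5788*8319 = 78/13391 - 48150372 = -644781631374/13391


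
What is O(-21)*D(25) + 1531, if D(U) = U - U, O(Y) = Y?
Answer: 1531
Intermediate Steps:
D(U) = 0
O(-21)*D(25) + 1531 = -21*0 + 1531 = 0 + 1531 = 1531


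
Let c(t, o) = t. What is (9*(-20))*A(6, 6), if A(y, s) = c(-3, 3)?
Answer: 540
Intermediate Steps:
A(y, s) = -3
(9*(-20))*A(6, 6) = (9*(-20))*(-3) = -180*(-3) = 540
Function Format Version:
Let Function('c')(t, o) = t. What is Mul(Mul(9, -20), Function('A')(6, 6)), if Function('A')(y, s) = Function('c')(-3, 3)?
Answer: 540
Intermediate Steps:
Function('A')(y, s) = -3
Mul(Mul(9, -20), Function('A')(6, 6)) = Mul(Mul(9, -20), -3) = Mul(-180, -3) = 540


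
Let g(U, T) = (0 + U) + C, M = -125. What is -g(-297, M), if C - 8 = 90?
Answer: 199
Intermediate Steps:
C = 98 (C = 8 + 90 = 98)
g(U, T) = 98 + U (g(U, T) = (0 + U) + 98 = U + 98 = 98 + U)
-g(-297, M) = -(98 - 297) = -1*(-199) = 199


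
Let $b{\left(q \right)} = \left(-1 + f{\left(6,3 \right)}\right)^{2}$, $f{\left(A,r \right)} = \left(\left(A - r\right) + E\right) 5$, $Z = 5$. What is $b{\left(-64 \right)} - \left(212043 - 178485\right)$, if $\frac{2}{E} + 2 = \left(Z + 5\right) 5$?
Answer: $- \frac{19213127}{576} \approx -33356.0$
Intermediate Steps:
$E = \frac{1}{24}$ ($E = \frac{2}{-2 + \left(5 + 5\right) 5} = \frac{2}{-2 + 10 \cdot 5} = \frac{2}{-2 + 50} = \frac{2}{48} = 2 \cdot \frac{1}{48} = \frac{1}{24} \approx 0.041667$)
$f{\left(A,r \right)} = \frac{5}{24} - 5 r + 5 A$ ($f{\left(A,r \right)} = \left(\left(A - r\right) + \frac{1}{24}\right) 5 = \left(\frac{1}{24} + A - r\right) 5 = \frac{5}{24} - 5 r + 5 A$)
$b{\left(q \right)} = \frac{116281}{576}$ ($b{\left(q \right)} = \left(-1 + \left(\frac{5}{24} - 15 + 5 \cdot 6\right)\right)^{2} = \left(-1 + \left(\frac{5}{24} - 15 + 30\right)\right)^{2} = \left(-1 + \frac{365}{24}\right)^{2} = \left(\frac{341}{24}\right)^{2} = \frac{116281}{576}$)
$b{\left(-64 \right)} - \left(212043 - 178485\right) = \frac{116281}{576} - \left(212043 - 178485\right) = \frac{116281}{576} - 33558 = - \frac{19213127}{576}$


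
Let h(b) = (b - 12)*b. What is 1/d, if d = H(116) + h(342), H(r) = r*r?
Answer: 1/126316 ≈ 7.9166e-6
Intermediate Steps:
H(r) = r**2
h(b) = b*(-12 + b) (h(b) = (-12 + b)*b = b*(-12 + b))
d = 126316 (d = 116**2 + 342*(-12 + 342) = 13456 + 342*330 = 13456 + 112860 = 126316)
1/d = 1/126316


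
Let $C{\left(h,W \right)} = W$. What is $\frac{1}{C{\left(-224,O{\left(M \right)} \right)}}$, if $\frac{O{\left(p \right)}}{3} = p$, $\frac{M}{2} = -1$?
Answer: $- \frac{1}{6} \approx -0.16667$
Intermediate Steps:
$M = -2$ ($M = 2 \left(-1\right) = -2$)
$O{\left(p \right)} = 3 p$
$\frac{1}{C{\left(-224,O{\left(M \right)} \right)}} = \frac{1}{3 \left(-2\right)} = \frac{1}{-6} = - \frac{1}{6}$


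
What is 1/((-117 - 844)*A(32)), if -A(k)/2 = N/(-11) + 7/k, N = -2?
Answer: 176/135501 ≈ 0.0012989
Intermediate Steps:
A(k) = -4/11 - 14/k (A(k) = -2*(-2/(-11) + 7/k) = -2*(-2*(-1/11) + 7/k) = -2*(2/11 + 7/k) = -4/11 - 14/k)
1/((-117 - 844)*A(32)) = 1/((-117 - 844)*(-4/11 - 14/32)) = 1/((-961)*(-4/11 - 14*1/32)) = -1/(961*(-4/11 - 7/16)) = -1/(961*(-141/176)) = -1/961*(-176/141) = 176/135501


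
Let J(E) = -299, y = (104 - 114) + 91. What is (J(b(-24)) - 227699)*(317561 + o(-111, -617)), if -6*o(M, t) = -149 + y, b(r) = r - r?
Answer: -217217570566/3 ≈ -7.2406e+10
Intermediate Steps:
y = 81 (y = -10 + 91 = 81)
b(r) = 0
o(M, t) = 34/3 (o(M, t) = -(-149 + 81)/6 = -1/6*(-68) = 34/3)
(J(b(-24)) - 227699)*(317561 + o(-111, -617)) = (-299 - 227699)*(317561 + 34/3) = -227998*952717/3 = -217217570566/3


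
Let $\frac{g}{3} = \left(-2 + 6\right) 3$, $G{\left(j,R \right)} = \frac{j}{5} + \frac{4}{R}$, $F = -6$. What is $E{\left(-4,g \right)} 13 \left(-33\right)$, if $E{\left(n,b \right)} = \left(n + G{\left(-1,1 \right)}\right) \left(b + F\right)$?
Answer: $2574$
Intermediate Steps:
$G{\left(j,R \right)} = \frac{4}{R} + \frac{j}{5}$ ($G{\left(j,R \right)} = j \frac{1}{5} + \frac{4}{R} = \frac{j}{5} + \frac{4}{R} = \frac{4}{R} + \frac{j}{5}$)
$g = 36$ ($g = 3 \left(-2 + 6\right) 3 = 3 \cdot 4 \cdot 3 = 3 \cdot 12 = 36$)
$E{\left(n,b \right)} = \left(-6 + b\right) \left(\frac{19}{5} + n\right)$ ($E{\left(n,b \right)} = \left(n + \left(\frac{4}{1} + \frac{1}{5} \left(-1\right)\right)\right) \left(b - 6\right) = \left(n + \left(4 \cdot 1 - \frac{1}{5}\right)\right) \left(-6 + b\right) = \left(n + \left(4 - \frac{1}{5}\right)\right) \left(-6 + b\right) = \left(n + \frac{19}{5}\right) \left(-6 + b\right) = \left(\frac{19}{5} + n\right) \left(-6 + b\right) = \left(-6 + b\right) \left(\frac{19}{5} + n\right)$)
$E{\left(-4,g \right)} 13 \left(-33\right) = \left(- \frac{114}{5} - -24 + \frac{19}{5} \cdot 36 + 36 \left(-4\right)\right) 13 \left(-33\right) = \left(- \frac{114}{5} + 24 + \frac{684}{5} - 144\right) 13 \left(-33\right) = \left(-6\right) 13 \left(-33\right) = \left(-78\right) \left(-33\right) = 2574$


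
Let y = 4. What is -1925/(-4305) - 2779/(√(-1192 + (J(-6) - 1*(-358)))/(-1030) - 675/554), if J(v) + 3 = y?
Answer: 16954181868966130/7435783936743 - 768693757055*I*√17/60453527941 ≈ 2280.1 - 52.427*I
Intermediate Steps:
J(v) = 1 (J(v) = -3 + 4 = 1)
-1925/(-4305) - 2779/(√(-1192 + (J(-6) - 1*(-358)))/(-1030) - 675/554) = -1925/(-4305) - 2779/(√(-1192 + (1 - 1*(-358)))/(-1030) - 675/554) = -1925*(-1/4305) - 2779/(√(-1192 + (1 + 358))*(-1/1030) - 675*1/554) = 55/123 - 2779/(√(-1192 + 359)*(-1/1030) - 675/554) = 55/123 - 2779/(√(-833)*(-1/1030) - 675/554) = 55/123 - 2779/((7*I*√17)*(-1/1030) - 675/554) = 55/123 - 2779/(-7*I*√17/1030 - 675/554) = 55/123 - 2779/(-675/554 - 7*I*√17/1030)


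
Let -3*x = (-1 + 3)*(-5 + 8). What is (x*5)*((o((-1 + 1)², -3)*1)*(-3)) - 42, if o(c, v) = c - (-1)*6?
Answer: 138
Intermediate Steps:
x = -2 (x = -(-1 + 3)*(-5 + 8)/3 = -2*3/3 = -⅓*6 = -2)
o(c, v) = 6 + c (o(c, v) = c - 1*(-6) = c + 6 = 6 + c)
(x*5)*((o((-1 + 1)², -3)*1)*(-3)) - 42 = (-2*5)*(((6 + (-1 + 1)²)*1)*(-3)) - 42 = -10*(6 + 0²)*1*(-3) - 42 = -10*(6 + 0)*1*(-3) - 42 = -10*6*1*(-3) - 42 = -60*(-3) - 42 = -10*(-18) - 42 = 180 - 42 = 138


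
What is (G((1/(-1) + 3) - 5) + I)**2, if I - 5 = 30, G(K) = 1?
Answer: 1296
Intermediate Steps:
I = 35 (I = 5 + 30 = 35)
(G((1/(-1) + 3) - 5) + I)**2 = (1 + 35)**2 = 36**2 = 1296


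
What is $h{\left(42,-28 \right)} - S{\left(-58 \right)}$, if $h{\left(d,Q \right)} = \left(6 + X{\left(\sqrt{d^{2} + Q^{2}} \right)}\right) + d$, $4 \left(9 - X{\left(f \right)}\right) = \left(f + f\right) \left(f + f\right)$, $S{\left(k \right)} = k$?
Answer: $-2433$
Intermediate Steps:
$X{\left(f \right)} = 9 - f^{2}$ ($X{\left(f \right)} = 9 - \frac{\left(f + f\right) \left(f + f\right)}{4} = 9 - \frac{2 f 2 f}{4} = 9 - \frac{4 f^{2}}{4} = 9 - f^{2}$)
$h{\left(d,Q \right)} = 15 + d - Q^{2} - d^{2}$ ($h{\left(d,Q \right)} = \left(6 - \left(-9 + \left(\sqrt{d^{2} + Q^{2}}\right)^{2}\right)\right) + d = \left(6 - \left(-9 + \left(\sqrt{Q^{2} + d^{2}}\right)^{2}\right)\right) + d = \left(6 - \left(-9 + Q^{2} + d^{2}\right)\right) + d = \left(15 - Q^{2} - d^{2}\right) + d = 15 + d - Q^{2} - d^{2}$)
$h{\left(42,-28 \right)} - S{\left(-58 \right)} = \left(15 + 42 - \left(-28\right)^{2} - 42^{2}\right) - -58 = \left(15 + 42 - 784 - 1764\right) + 58 = -2491 + 58 = -2433$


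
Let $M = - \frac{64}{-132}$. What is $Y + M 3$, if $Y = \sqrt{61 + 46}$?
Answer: $\frac{16}{11} + \sqrt{107} \approx 11.799$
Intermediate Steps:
$M = \frac{16}{33}$ ($M = \left(-64\right) \left(- \frac{1}{132}\right) = \frac{16}{33} \approx 0.48485$)
$Y = \sqrt{107} \approx 10.344$
$Y + M 3 = \sqrt{107} + \frac{16}{33} \cdot 3 = \sqrt{107} + \frac{16}{11} = \frac{16}{11} + \sqrt{107}$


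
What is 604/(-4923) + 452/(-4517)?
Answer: -4953464/22237191 ≈ -0.22276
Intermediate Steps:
604/(-4923) + 452/(-4517) = 604*(-1/4923) + 452*(-1/4517) = -604/4923 - 452/4517 = -4953464/22237191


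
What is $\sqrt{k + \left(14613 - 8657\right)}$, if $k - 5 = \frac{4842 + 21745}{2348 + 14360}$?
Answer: $\frac{5 \sqrt{16645006663}}{8354} \approx 77.218$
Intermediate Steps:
$k = \frac{110127}{16708}$ ($k = 5 + \frac{4842 + 21745}{2348 + 14360} = 5 + \frac{26587}{16708} = \frac{110127}{16708} \approx 6.5913$)
$\sqrt{k + \left(14613 - 8657\right)} = \sqrt{\frac{110127}{16708} + \left(14613 - 8657\right)} = \sqrt{\frac{110127}{16708} + 5956} = \sqrt{\frac{99622975}{16708}} = \frac{5 \sqrt{16645006663}}{8354}$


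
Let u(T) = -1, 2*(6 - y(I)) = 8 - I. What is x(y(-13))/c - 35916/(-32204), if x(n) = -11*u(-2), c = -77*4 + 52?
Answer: 2210063/2061056 ≈ 1.0723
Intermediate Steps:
y(I) = 2 + I/2 (y(I) = 6 - (8 - I)/2 = 6 + (-4 + I/2) = 2 + I/2)
c = -256 (c = -308 + 52 = -256)
x(n) = 11 (x(n) = -11*(-1) = 11)
x(y(-13))/c - 35916/(-32204) = 11/(-256) - 35916/(-32204) = 11*(-1/256) - 35916*(-1/32204) = -11/256 + 8979/8051 = 2210063/2061056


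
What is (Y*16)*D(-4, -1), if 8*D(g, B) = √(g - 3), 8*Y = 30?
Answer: 15*I*√7/2 ≈ 19.843*I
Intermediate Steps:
Y = 15/4 (Y = (⅛)*30 = 15/4 ≈ 3.7500)
D(g, B) = √(-3 + g)/8 (D(g, B) = √(g - 3)/8 = √(-3 + g)/8)
(Y*16)*D(-4, -1) = ((15/4)*16)*(√(-3 - 4)/8) = 60*(√(-7)/8) = 60*((I*√7)/8) = 60*(I*√7/8) = 15*I*√7/2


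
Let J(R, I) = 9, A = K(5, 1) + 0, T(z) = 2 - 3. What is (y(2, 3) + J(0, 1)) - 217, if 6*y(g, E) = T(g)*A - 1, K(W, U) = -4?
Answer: -415/2 ≈ -207.50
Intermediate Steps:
T(z) = -1
A = -4 (A = -4 + 0 = -4)
y(g, E) = 1/2 (y(g, E) = (-1*(-4) - 1)/6 = (4 - 1)/6 = (1/6)*3 = 1/2)
(y(2, 3) + J(0, 1)) - 217 = (1/2 + 9) - 217 = 19/2 - 217 = -415/2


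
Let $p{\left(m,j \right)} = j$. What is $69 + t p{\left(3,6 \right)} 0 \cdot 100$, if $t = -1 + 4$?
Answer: $69$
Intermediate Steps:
$t = 3$
$69 + t p{\left(3,6 \right)} 0 \cdot 100 = 69 + 3 \cdot 6 \cdot 0 \cdot 100 = 69 + 18 \cdot 0 \cdot 100 = 69 + 0 \cdot 100 = 69 + 0 = 69$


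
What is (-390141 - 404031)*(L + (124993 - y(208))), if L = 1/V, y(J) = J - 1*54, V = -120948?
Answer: -999268730440151/10079 ≈ -9.9144e+10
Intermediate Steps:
y(J) = -54 + J (y(J) = J - 54 = -54 + J)
L = -1/120948 (L = 1/(-120948) = -1/120948 ≈ -8.2680e-6)
(-390141 - 404031)*(L + (124993 - y(208))) = (-390141 - 404031)*(-1/120948 + (124993 - (-54 + 208))) = -794172*(-1/120948 + (124993 - 1*154)) = -794172*(-1/120948 + (124993 - 154)) = -794172*(-1/120948 + 124839) = -794172*15099027371/120948 = -999268730440151/10079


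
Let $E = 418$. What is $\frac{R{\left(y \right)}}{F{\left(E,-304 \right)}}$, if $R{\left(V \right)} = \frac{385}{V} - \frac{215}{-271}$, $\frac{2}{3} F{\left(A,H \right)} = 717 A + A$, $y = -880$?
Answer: $\frac{1543}{1952006496} \approx 7.9047 \cdot 10^{-7}$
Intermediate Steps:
$F{\left(A,H \right)} = 1077 A$ ($F{\left(A,H \right)} = \frac{3 \left(717 A + A\right)}{2} = \frac{3 \cdot 718 A}{2} = 1077 A$)
$R{\left(V \right)} = \frac{215}{271} + \frac{385}{V}$ ($R{\left(V \right)} = \frac{385}{V} - - \frac{215}{271} = \frac{385}{V} + \frac{215}{271} = \frac{215}{271} + \frac{385}{V}$)
$\frac{R{\left(y \right)}}{F{\left(E,-304 \right)}} = \frac{\frac{215}{271} + \frac{385}{-880}}{1077 \cdot 418} = \frac{\frac{215}{271} + 385 \left(- \frac{1}{880}\right)}{450186} = \left(\frac{215}{271} - \frac{7}{16}\right) \frac{1}{450186} = \frac{1543}{4336} \cdot \frac{1}{450186} = \frac{1543}{1952006496}$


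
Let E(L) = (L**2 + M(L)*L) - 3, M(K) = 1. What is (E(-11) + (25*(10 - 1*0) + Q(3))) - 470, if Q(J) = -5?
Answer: -118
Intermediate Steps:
E(L) = -3 + L + L**2 (E(L) = (L**2 + 1*L) - 3 = (L**2 + L) - 3 = (L + L**2) - 3 = -3 + L + L**2)
(E(-11) + (25*(10 - 1*0) + Q(3))) - 470 = ((-3 - 11 + (-11)**2) + (25*(10 - 1*0) - 5)) - 470 = ((-3 - 11 + 121) + (25*(10 + 0) - 5)) - 470 = (107 + (25*10 - 5)) - 470 = (107 + (250 - 5)) - 470 = (107 + 245) - 470 = 352 - 470 = -118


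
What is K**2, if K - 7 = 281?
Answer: 82944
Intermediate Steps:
K = 288 (K = 7 + 281 = 288)
K**2 = 288**2 = 82944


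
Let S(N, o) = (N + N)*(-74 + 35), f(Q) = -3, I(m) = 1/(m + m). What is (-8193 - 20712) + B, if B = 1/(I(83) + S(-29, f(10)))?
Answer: -10853624999/375493 ≈ -28905.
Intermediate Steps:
I(m) = 1/(2*m)
S(N, o) = -78*N (S(N, o) = (2*N)*(-39) = -78*N)
B = 166/375493 (B = 1/((½)/83 - 78*(-29)) = 1/((½)*(1/83) + 2262) = 1/(1/166 + 2262) = 1/(375493/166) = 166/375493 ≈ 0.00044209)
(-8193 - 20712) + B = (-8193 - 20712) + 166/375493 = -28905 + 166/375493 = -10853624999/375493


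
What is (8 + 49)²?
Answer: 3249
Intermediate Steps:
(8 + 49)² = 57² = 3249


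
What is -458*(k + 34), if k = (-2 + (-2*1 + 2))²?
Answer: -17404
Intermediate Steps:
k = 4 (k = (-2 + (-2 + 2))² = (-2 + 0)² = (-2)² = 4)
-458*(k + 34) = -458*(4 + 34) = -458*38 = -17404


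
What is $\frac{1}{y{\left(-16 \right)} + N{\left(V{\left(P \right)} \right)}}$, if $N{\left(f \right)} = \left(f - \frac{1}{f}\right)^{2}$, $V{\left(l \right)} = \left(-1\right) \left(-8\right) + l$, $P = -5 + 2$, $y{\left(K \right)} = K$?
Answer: $\frac{25}{176} \approx 0.14205$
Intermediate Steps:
$P = -3$
$V{\left(l \right)} = 8 + l$
$\frac{1}{y{\left(-16 \right)} + N{\left(V{\left(P \right)} \right)}} = \frac{1}{-16 + \frac{\left(-1 + \left(8 - 3\right)^{2}\right)^{2}}{\left(8 - 3\right)^{2}}} = \frac{1}{-16 + \frac{\left(-1 + 5^{2}\right)^{2}}{25}} = \frac{1}{-16 + \frac{\left(-1 + 25\right)^{2}}{25}} = \frac{1}{-16 + \frac{24^{2}}{25}} = \frac{1}{-16 + \frac{1}{25} \cdot 576} = \frac{1}{-16 + \frac{576}{25}} = \frac{1}{\frac{176}{25}} = \frac{25}{176}$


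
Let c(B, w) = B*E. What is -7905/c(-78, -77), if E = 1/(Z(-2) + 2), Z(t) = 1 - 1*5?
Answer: -2635/13 ≈ -202.69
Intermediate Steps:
Z(t) = -4 (Z(t) = 1 - 5 = -4)
E = -1/2 (E = 1/(-4 + 2) = 1/(-2) = -1/2 ≈ -0.50000)
c(B, w) = -B/2 (c(B, w) = B*(-1/2) = -B/2)
-7905/c(-78, -77) = -7905/((-1/2*(-78))) = -7905/39 = -7905*1/39 = -2635/13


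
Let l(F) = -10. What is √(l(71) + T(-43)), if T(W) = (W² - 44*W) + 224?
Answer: √3955 ≈ 62.889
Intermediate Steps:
T(W) = 224 + W² - 44*W
√(l(71) + T(-43)) = √(-10 + (224 + (-43)² - 44*(-43))) = √(-10 + (224 + 1849 + 1892)) = √(-10 + 3965) = √3955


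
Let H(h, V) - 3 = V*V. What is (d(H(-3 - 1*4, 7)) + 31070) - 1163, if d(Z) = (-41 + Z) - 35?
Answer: 29883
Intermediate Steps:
H(h, V) = 3 + V**2 (H(h, V) = 3 + V*V = 3 + V**2)
d(Z) = -76 + Z
(d(H(-3 - 1*4, 7)) + 31070) - 1163 = ((-76 + (3 + 7**2)) + 31070) - 1163 = ((-76 + (3 + 49)) + 31070) - 1163 = ((-76 + 52) + 31070) - 1163 = (-24 + 31070) - 1163 = 31046 - 1163 = 29883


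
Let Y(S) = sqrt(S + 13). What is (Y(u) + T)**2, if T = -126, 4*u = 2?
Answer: 31779/2 - 378*sqrt(6) ≈ 14964.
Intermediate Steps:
u = 1/2 (u = (1/4)*2 = 1/2 ≈ 0.50000)
Y(S) = sqrt(13 + S)
(Y(u) + T)**2 = (sqrt(13 + 1/2) - 126)**2 = (sqrt(27/2) - 126)**2 = (3*sqrt(6)/2 - 126)**2 = (-126 + 3*sqrt(6)/2)**2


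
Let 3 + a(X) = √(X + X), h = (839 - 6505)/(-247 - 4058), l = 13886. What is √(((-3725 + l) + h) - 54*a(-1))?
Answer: √(191340809205 - 1000783350*I*√2)/4305 ≈ 101.61 - 0.37579*I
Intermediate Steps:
h = 5666/4305 (h = -5666/(-4305) = -5666*(-1/4305) = 5666/4305 ≈ 1.3161)
a(X) = -3 + √2*√X (a(X) = -3 + √(X + X) = -3 + √(2*X) = -3 + √2*√X)
√(((-3725 + l) + h) - 54*a(-1)) = √(((-3725 + 13886) + 5666/4305) - 54*(-3 + √2*√(-1))) = √((10161 + 5666/4305) - 54*(-3 + √2*I)) = √(43748771/4305 - 54*(-3 + I*√2)) = √(43748771/4305 + (162 - 54*I*√2)) = √(44446181/4305 - 54*I*√2)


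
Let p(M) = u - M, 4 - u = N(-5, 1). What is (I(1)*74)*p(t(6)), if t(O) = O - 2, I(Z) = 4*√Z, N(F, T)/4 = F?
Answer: 5920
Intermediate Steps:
N(F, T) = 4*F
u = 24 (u = 4 - 4*(-5) = 4 - 1*(-20) = 4 + 20 = 24)
t(O) = -2 + O
p(M) = 24 - M
(I(1)*74)*p(t(6)) = ((4*√1)*74)*(24 - (-2 + 6)) = ((4*1)*74)*(24 - 1*4) = (4*74)*(24 - 4) = 296*20 = 5920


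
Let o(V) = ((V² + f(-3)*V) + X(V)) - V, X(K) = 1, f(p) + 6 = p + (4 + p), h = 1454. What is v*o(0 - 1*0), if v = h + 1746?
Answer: 3200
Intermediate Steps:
f(p) = -2 + 2*p (f(p) = -6 + (p + (4 + p)) = -6 + (4 + 2*p) = -2 + 2*p)
o(V) = 1 + V² - 9*V (o(V) = ((V² + (-2 + 2*(-3))*V) + 1) - V = ((V² + (-2 - 6)*V) + 1) - V = ((V² - 8*V) + 1) - V = (1 + V² - 8*V) - V = 1 + V² - 9*V)
v = 3200 (v = 1454 + 1746 = 3200)
v*o(0 - 1*0) = 3200*(1 + (0 - 1*0)² - 9*(0 - 1*0)) = 3200*(1 + (0 + 0)² - 9*(0 + 0)) = 3200*(1 + 0² - 9*0) = 3200*(1 + 0 + 0) = 3200*1 = 3200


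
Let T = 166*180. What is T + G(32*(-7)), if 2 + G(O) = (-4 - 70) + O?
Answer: 29580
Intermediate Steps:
G(O) = -76 + O (G(O) = -2 + ((-4 - 70) + O) = -2 + (-74 + O) = -76 + O)
T = 29880
T + G(32*(-7)) = 29880 + (-76 + 32*(-7)) = 29880 + (-76 - 224) = 29880 - 300 = 29580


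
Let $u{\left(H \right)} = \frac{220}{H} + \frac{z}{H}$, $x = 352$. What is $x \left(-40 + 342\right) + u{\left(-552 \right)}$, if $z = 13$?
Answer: $\frac{58679575}{552} \approx 1.063 \cdot 10^{5}$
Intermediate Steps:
$u{\left(H \right)} = \frac{233}{H}$ ($u{\left(H \right)} = \frac{220}{H} + \frac{13}{H} = \frac{233}{H}$)
$x \left(-40 + 342\right) + u{\left(-552 \right)} = 352 \left(-40 + 342\right) + \frac{233}{-552} = 352 \cdot 302 + 233 \left(- \frac{1}{552}\right) = 106304 - \frac{233}{552} = \frac{58679575}{552}$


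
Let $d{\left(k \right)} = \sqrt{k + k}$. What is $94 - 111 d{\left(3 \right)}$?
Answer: $94 - 111 \sqrt{6} \approx -177.89$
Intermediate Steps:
$d{\left(k \right)} = \sqrt{2} \sqrt{k}$ ($d{\left(k \right)} = \sqrt{2 k} = \sqrt{2} \sqrt{k}$)
$94 - 111 d{\left(3 \right)} = 94 - 111 \sqrt{2} \sqrt{3} = 94 - 111 \sqrt{6}$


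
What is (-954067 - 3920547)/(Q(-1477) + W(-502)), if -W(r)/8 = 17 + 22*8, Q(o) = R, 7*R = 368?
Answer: 17061149/5220 ≈ 3268.4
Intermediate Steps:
R = 368/7 (R = (⅐)*368 = 368/7 ≈ 52.571)
Q(o) = 368/7
W(r) = -1544 (W(r) = -8*(17 + 22*8) = -8*(17 + 176) = -8*193 = -1544)
(-954067 - 3920547)/(Q(-1477) + W(-502)) = (-954067 - 3920547)/(368/7 - 1544) = -4874614/(-10440/7) = -4874614*(-7/10440) = 17061149/5220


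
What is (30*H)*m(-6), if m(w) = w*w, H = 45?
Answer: 48600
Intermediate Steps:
m(w) = w²
(30*H)*m(-6) = (30*45)*(-6)² = 1350*36 = 48600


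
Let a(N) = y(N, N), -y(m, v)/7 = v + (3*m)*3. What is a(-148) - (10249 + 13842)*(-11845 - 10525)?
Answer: 538926030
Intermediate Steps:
y(m, v) = -63*m - 7*v (y(m, v) = -7*(v + (3*m)*3) = -7*(v + 9*m) = -63*m - 7*v)
a(N) = -70*N (a(N) = -63*N - 7*N = -70*N)
a(-148) - (10249 + 13842)*(-11845 - 10525) = -70*(-148) - (10249 + 13842)*(-11845 - 10525) = 10360 - 24091*(-22370) = 10360 - 1*(-538915670) = 10360 + 538915670 = 538926030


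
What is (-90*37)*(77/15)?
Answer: -17094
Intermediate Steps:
(-90*37)*(77/15) = -256410/15 = -3330*77/15 = -17094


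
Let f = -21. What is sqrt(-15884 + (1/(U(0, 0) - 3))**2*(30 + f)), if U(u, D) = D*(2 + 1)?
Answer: I*sqrt(15883) ≈ 126.03*I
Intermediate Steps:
U(u, D) = 3*D (U(u, D) = D*3 = 3*D)
sqrt(-15884 + (1/(U(0, 0) - 3))**2*(30 + f)) = sqrt(-15884 + (1/(3*0 - 3))**2*(30 - 21)) = sqrt(-15884 + (1/(0 - 3))**2*9) = sqrt(-15884 + (1/(-3))**2*9) = sqrt(-15884 + (-1/3)**2*9) = sqrt(-15884 + (1/9)*9) = sqrt(-15884 + 1) = sqrt(-15883) = I*sqrt(15883)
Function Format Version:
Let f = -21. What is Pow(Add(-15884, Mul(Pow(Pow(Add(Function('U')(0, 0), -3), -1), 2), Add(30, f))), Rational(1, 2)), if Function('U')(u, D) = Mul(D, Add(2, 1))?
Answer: Mul(I, Pow(15883, Rational(1, 2))) ≈ Mul(126.03, I)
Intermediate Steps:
Function('U')(u, D) = Mul(3, D) (Function('U')(u, D) = Mul(D, 3) = Mul(3, D))
Pow(Add(-15884, Mul(Pow(Pow(Add(Function('U')(0, 0), -3), -1), 2), Add(30, f))), Rational(1, 2)) = Pow(Add(-15884, Mul(Pow(Pow(Add(Mul(3, 0), -3), -1), 2), Add(30, -21))), Rational(1, 2)) = Pow(Add(-15884, Mul(Pow(Pow(Add(0, -3), -1), 2), 9)), Rational(1, 2)) = Pow(Add(-15884, Mul(Pow(Pow(-3, -1), 2), 9)), Rational(1, 2)) = Pow(Add(-15884, Mul(Pow(Rational(-1, 3), 2), 9)), Rational(1, 2)) = Pow(Add(-15884, Mul(Rational(1, 9), 9)), Rational(1, 2)) = Pow(Add(-15884, 1), Rational(1, 2)) = Pow(-15883, Rational(1, 2)) = Mul(I, Pow(15883, Rational(1, 2)))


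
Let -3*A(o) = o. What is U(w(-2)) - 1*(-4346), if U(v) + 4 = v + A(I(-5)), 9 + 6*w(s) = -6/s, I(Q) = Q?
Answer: 13028/3 ≈ 4342.7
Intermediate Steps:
w(s) = -3/2 - 1/s (w(s) = -3/2 + (-6/s)/6 = -3/2 - 1/s)
A(o) = -o/3
U(v) = -7/3 + v (U(v) = -4 + (v - ⅓*(-5)) = -4 + (v + 5/3) = -4 + (5/3 + v) = -7/3 + v)
U(w(-2)) - 1*(-4346) = (-7/3 + (-3/2 - 1/(-2))) - 1*(-4346) = (-7/3 + (-3/2 - 1*(-½))) + 4346 = (-7/3 + (-3/2 + ½)) + 4346 = (-7/3 - 1) + 4346 = -10/3 + 4346 = 13028/3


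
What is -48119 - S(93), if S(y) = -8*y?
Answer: -47375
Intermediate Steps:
-48119 - S(93) = -48119 - (-8)*93 = -48119 - 1*(-744) = -48119 + 744 = -47375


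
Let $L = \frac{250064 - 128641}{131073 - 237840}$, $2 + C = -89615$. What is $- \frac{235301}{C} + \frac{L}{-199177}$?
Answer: $\frac{454891957698950}{173250279093573} \approx 2.6256$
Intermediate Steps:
$C = -89617$ ($C = -2 - 89615 = -89617$)
$L = - \frac{121423}{106767}$ ($L = \frac{121423}{-106767} = 121423 \left(- \frac{1}{106767}\right) = - \frac{121423}{106767} \approx -1.1373$)
$- \frac{235301}{C} + \frac{L}{-199177} = - \frac{235301}{-89617} - \frac{121423}{106767 \left(-199177\right)} = \left(-235301\right) \left(- \frac{1}{89617}\right) - - \frac{121423}{21265530759} = \frac{21391}{8147} + \frac{121423}{21265530759} = \frac{454891957698950}{173250279093573}$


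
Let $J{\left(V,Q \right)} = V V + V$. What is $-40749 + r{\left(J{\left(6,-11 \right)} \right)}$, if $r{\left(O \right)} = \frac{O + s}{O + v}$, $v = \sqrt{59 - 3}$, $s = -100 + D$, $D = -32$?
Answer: $- \frac{2485824}{61} + \frac{45 \sqrt{14}}{427} \approx -40751.0$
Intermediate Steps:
$s = -132$ ($s = -100 - 32 = -132$)
$J{\left(V,Q \right)} = V + V^{2}$ ($J{\left(V,Q \right)} = V^{2} + V = V + V^{2}$)
$v = 2 \sqrt{14}$ ($v = \sqrt{56} = 2 \sqrt{14} \approx 7.4833$)
$r{\left(O \right)} = \frac{-132 + O}{O + 2 \sqrt{14}}$ ($r{\left(O \right)} = \frac{O - 132}{O + 2 \sqrt{14}} = \frac{-132 + O}{O + 2 \sqrt{14}}$)
$-40749 + r{\left(J{\left(6,-11 \right)} \right)} = -40749 + \frac{-132 + 6 \left(1 + 6\right)}{6 \left(1 + 6\right) + 2 \sqrt{14}} = -40749 + \frac{-132 + 6 \cdot 7}{6 \cdot 7 + 2 \sqrt{14}} = -40749 + \frac{-132 + 42}{42 + 2 \sqrt{14}} = -40749 + \frac{1}{42 + 2 \sqrt{14}} \left(-90\right) = -40749 - \frac{90}{42 + 2 \sqrt{14}}$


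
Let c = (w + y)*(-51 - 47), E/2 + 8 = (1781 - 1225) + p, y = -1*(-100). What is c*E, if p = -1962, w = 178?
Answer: 77046032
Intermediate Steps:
y = 100
E = -2828 (E = -16 + 2*((1781 - 1225) - 1962) = -16 + 2*(556 - 1962) = -16 + 2*(-1406) = -16 - 2812 = -2828)
c = -27244 (c = (178 + 100)*(-51 - 47) = 278*(-98) = -27244)
c*E = -27244*(-2828) = 77046032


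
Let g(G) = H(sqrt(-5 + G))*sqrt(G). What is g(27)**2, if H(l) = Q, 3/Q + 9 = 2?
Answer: 243/49 ≈ 4.9592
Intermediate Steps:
Q = -3/7 (Q = 3/(-9 + 2) = 3/(-7) = 3*(-1/7) = -3/7 ≈ -0.42857)
H(l) = -3/7
g(G) = -3*sqrt(G)/7
g(27)**2 = (-9*sqrt(3)/7)**2 = 243/49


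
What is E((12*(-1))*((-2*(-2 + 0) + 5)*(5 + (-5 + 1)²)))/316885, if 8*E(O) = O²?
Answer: 642978/316885 ≈ 2.0291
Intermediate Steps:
E(O) = O²/8
E((12*(-1))*((-2*(-2 + 0) + 5)*(5 + (-5 + 1)²)))/316885 = (((12*(-1))*((-2*(-2 + 0) + 5)*(5 + (-5 + 1)²)))²/8)/316885 = ((-12*(-2*(-2) + 5)*(5 + (-4)²))²/8)*(1/316885) = ((-12*(4 + 5)*(5 + 16))²/8)*(1/316885) = ((-108*21)²/8)*(1/316885) = ((-12*189)²/8)*(1/316885) = ((⅛)*(-2268)²)*(1/316885) = ((⅛)*5143824)*(1/316885) = 642978*(1/316885) = 642978/316885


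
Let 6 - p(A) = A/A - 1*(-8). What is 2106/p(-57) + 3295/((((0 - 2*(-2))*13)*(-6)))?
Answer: -222319/312 ≈ -712.56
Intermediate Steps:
p(A) = -3 (p(A) = 6 - (A/A - 1*(-8)) = 6 - (1 + 8) = 6 - 1*9 = 6 - 9 = -3)
2106/p(-57) + 3295/((((0 - 2*(-2))*13)*(-6))) = 2106/(-3) + 3295/((((0 - 2*(-2))*13)*(-6))) = 2106*(-⅓) + 3295/((((0 + 4)*13)*(-6))) = -702 + 3295/(((4*13)*(-6))) = -702 + 3295/((52*(-6))) = -702 + 3295/(-312) = -702 + 3295*(-1/312) = -702 - 3295/312 = -222319/312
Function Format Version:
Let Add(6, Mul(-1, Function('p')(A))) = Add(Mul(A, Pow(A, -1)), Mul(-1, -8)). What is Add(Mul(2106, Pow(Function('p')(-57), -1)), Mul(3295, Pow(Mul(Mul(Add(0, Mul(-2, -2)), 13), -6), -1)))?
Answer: Rational(-222319, 312) ≈ -712.56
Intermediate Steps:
Function('p')(A) = -3 (Function('p')(A) = Add(6, Mul(-1, Add(Mul(A, Pow(A, -1)), Mul(-1, -8)))) = Add(6, Mul(-1, Add(1, 8))) = Add(6, Mul(-1, 9)) = Add(6, -9) = -3)
Add(Mul(2106, Pow(Function('p')(-57), -1)), Mul(3295, Pow(Mul(Mul(Add(0, Mul(-2, -2)), 13), -6), -1))) = Add(Mul(2106, Pow(-3, -1)), Mul(3295, Pow(Mul(Mul(Add(0, Mul(-2, -2)), 13), -6), -1))) = Add(Mul(2106, Rational(-1, 3)), Mul(3295, Pow(Mul(Mul(Add(0, 4), 13), -6), -1))) = Add(-702, Mul(3295, Pow(Mul(Mul(4, 13), -6), -1))) = Add(-702, Mul(3295, Pow(Mul(52, -6), -1))) = Add(-702, Mul(3295, Pow(-312, -1))) = Add(-702, Mul(3295, Rational(-1, 312))) = Add(-702, Rational(-3295, 312)) = Rational(-222319, 312)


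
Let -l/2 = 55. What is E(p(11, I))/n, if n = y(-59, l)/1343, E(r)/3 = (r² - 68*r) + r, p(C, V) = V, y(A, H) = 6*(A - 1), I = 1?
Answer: 14773/20 ≈ 738.65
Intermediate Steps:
l = -110 (l = -2*55 = -110)
y(A, H) = -6 + 6*A (y(A, H) = 6*(-1 + A) = -6 + 6*A)
E(r) = -201*r + 3*r² (E(r) = 3*((r² - 68*r) + r) = 3*(r² - 67*r) = -201*r + 3*r²)
n = -360/1343 (n = (-6 + 6*(-59))/1343 = (-6 - 354)*(1/1343) = -360*1/1343 = -360/1343 ≈ -0.26806)
E(p(11, I))/n = (3*1*(-67 + 1))/(-360/1343) = (3*1*(-66))*(-1343/360) = -198*(-1343/360) = 14773/20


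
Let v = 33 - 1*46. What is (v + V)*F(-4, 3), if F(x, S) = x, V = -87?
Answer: 400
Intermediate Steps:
v = -13 (v = 33 - 46 = -13)
(v + V)*F(-4, 3) = (-13 - 87)*(-4) = -100*(-4) = 400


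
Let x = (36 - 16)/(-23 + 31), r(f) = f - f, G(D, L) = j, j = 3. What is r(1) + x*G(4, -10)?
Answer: 15/2 ≈ 7.5000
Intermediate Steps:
G(D, L) = 3
r(f) = 0
x = 5/2 (x = 20/8 = 20*(⅛) = 5/2 ≈ 2.5000)
r(1) + x*G(4, -10) = 0 + (5/2)*3 = 0 + 15/2 = 15/2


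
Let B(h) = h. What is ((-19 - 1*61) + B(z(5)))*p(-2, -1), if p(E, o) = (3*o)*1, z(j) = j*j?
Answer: 165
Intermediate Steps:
z(j) = j²
p(E, o) = 3*o
((-19 - 1*61) + B(z(5)))*p(-2, -1) = ((-19 - 1*61) + 5²)*(3*(-1)) = ((-19 - 61) + 25)*(-3) = (-80 + 25)*(-3) = -55*(-3) = 165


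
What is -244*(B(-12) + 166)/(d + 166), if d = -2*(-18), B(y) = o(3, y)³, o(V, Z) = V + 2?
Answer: -35502/101 ≈ -351.50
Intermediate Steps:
o(V, Z) = 2 + V
B(y) = 125 (B(y) = (2 + 3)³ = 5³ = 125)
d = 36
-244*(B(-12) + 166)/(d + 166) = -244*(125 + 166)/(36 + 166) = -71004/202 = -244*291/202 = -35502/101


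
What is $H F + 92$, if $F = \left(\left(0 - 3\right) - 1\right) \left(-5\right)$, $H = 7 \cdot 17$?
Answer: $2472$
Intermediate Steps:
$H = 119$
$F = 20$ ($F = \left(\left(0 - 3\right) - 1\right) \left(-5\right) = \left(-3 - 1\right) \left(-5\right) = \left(-4\right) \left(-5\right) = 20$)
$H F + 92 = 119 \cdot 20 + 92 = 2380 + 92 = 2472$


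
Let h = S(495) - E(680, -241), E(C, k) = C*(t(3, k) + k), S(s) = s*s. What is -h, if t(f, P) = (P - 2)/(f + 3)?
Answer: -436445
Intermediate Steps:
t(f, P) = (-2 + P)/(3 + f)
S(s) = s²
E(C, k) = C*(-⅓ + 7*k/6) (E(C, k) = C*((-2 + k)/(3 + 3) + k) = C*((-2 + k)/6 + k) = C*((-⅓ + k/6) + k) = C*(-⅓ + 7*k/6))
h = 436445 (h = 495² - 680*(-2 + 7*(-241))/6 = 245025 - 680*(-2 - 1687)/6 = 245025 - 680*(-1689)/6 = 245025 - 1*(-191420) = 245025 + 191420 = 436445)
-h = -1*436445 = -436445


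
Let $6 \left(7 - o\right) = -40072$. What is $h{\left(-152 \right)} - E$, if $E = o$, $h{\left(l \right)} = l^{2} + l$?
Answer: $\frac{48799}{3} \approx 16266.0$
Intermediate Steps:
$o = \frac{20057}{3}$ ($o = 7 - - \frac{20036}{3} = 7 + \frac{20036}{3} = \frac{20057}{3} \approx 6685.7$)
$h{\left(l \right)} = l + l^{2}$
$E = \frac{20057}{3} \approx 6685.7$
$h{\left(-152 \right)} - E = - 152 \left(1 - 152\right) - \frac{20057}{3} = \left(-152\right) \left(-151\right) - \frac{20057}{3} = 22952 - \frac{20057}{3} = \frac{48799}{3}$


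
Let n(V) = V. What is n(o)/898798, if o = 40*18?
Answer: 360/449399 ≈ 0.00080107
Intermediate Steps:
o = 720
n(o)/898798 = 720/898798 = 720*(1/898798) = 360/449399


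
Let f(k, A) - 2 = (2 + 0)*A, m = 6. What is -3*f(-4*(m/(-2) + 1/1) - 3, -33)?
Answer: 192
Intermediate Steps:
f(k, A) = 2 + 2*A (f(k, A) = 2 + (2 + 0)*A = 2 + 2*A)
-3*f(-4*(m/(-2) + 1/1) - 3, -33) = -3*(2 + 2*(-33)) = -3*(2 - 66) = -3*(-64) = 192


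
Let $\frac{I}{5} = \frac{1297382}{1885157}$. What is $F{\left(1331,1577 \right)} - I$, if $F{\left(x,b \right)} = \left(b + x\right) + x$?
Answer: $\frac{7984693613}{1885157} \approx 4235.6$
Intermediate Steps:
$F{\left(x,b \right)} = b + 2 x$
$I = \frac{6486910}{1885157}$ ($I = 5 \cdot \frac{1297382}{1885157} = \frac{6486910}{1885157} \approx 3.441$)
$F{\left(1331,1577 \right)} - I = \left(1577 + 2 \cdot 1331\right) - \frac{6486910}{1885157} = \left(1577 + 2662\right) - \frac{6486910}{1885157} = 4239 - \frac{6486910}{1885157} = \frac{7984693613}{1885157}$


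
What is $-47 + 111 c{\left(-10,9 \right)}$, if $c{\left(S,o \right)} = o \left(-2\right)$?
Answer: $-2045$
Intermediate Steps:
$c{\left(S,o \right)} = - 2 o$
$-47 + 111 c{\left(-10,9 \right)} = -47 + 111 \left(\left(-2\right) 9\right) = -47 + 111 \left(-18\right) = -47 - 1998 = -2045$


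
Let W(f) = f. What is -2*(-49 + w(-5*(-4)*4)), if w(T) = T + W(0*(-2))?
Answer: -62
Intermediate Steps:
w(T) = T (w(T) = T + 0*(-2) = T + 0 = T)
-2*(-49 + w(-5*(-4)*4)) = -2*(-49 - 5*(-4)*4) = -2*(-49 + 20*4) = -2*(-49 + 80) = -2*31 = -62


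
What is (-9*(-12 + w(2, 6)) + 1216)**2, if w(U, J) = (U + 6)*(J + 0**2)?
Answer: 795664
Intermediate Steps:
w(U, J) = J*(6 + U) (w(U, J) = (6 + U)*(J + 0) = (6 + U)*J = J*(6 + U))
(-9*(-12 + w(2, 6)) + 1216)**2 = (-9*(-12 + 6*(6 + 2)) + 1216)**2 = (-9*(-12 + 6*8) + 1216)**2 = (-9*(-12 + 48) + 1216)**2 = (-9*36 + 1216)**2 = (-324 + 1216)**2 = 892**2 = 795664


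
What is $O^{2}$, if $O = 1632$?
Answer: $2663424$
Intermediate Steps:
$O^{2} = 1632^{2} = 2663424$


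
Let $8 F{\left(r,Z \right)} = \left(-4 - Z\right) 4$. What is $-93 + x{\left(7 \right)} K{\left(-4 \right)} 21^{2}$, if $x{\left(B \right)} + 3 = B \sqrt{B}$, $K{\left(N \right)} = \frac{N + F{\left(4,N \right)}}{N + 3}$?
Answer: $-5385 + 12348 \sqrt{7} \approx 27285.0$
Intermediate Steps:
$F{\left(r,Z \right)} = -2 - \frac{Z}{2}$ ($F{\left(r,Z \right)} = \frac{\left(-4 - Z\right) 4}{8} = \frac{-16 - 4 Z}{8} = -2 - \frac{Z}{2}$)
$K{\left(N \right)} = \frac{-2 + \frac{N}{2}}{3 + N}$ ($K{\left(N \right)} = \frac{N - \left(2 + \frac{N}{2}\right)}{N + 3} = \frac{-2 + \frac{N}{2}}{3 + N}$)
$x{\left(B \right)} = -3 + B^{\frac{3}{2}}$ ($x{\left(B \right)} = -3 + B \sqrt{B} = -3 + B^{\frac{3}{2}}$)
$-93 + x{\left(7 \right)} K{\left(-4 \right)} 21^{2} = -93 + \left(-3 + 7^{\frac{3}{2}}\right) \frac{-4 - 4}{2 \left(3 - 4\right)} 21^{2} = -93 + \left(-3 + 7 \sqrt{7}\right) \frac{1}{2} \frac{1}{-1} \left(-8\right) 441 = -93 + \left(-3 + 7 \sqrt{7}\right) \frac{1}{2} \left(-1\right) \left(-8\right) 441 = -93 + \left(-3 + 7 \sqrt{7}\right) 4 \cdot 441 = -93 + \left(-12 + 28 \sqrt{7}\right) 441 = -93 - \left(5292 - 12348 \sqrt{7}\right) = -5385 + 12348 \sqrt{7}$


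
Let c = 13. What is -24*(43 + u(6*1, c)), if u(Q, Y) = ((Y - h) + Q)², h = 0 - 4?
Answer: -13728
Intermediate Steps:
h = -4
u(Q, Y) = (4 + Q + Y)² (u(Q, Y) = ((Y - 1*(-4)) + Q)² = ((Y + 4) + Q)² = ((4 + Y) + Q)² = (4 + Q + Y)²)
-24*(43 + u(6*1, c)) = -24*(43 + (4 + 6*1 + 13)²) = -24*(43 + (4 + 6 + 13)²) = -24*(43 + 23²) = -24*(43 + 529) = -24*572 = -13728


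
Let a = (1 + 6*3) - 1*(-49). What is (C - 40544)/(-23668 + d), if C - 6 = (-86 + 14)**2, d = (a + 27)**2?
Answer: 35354/14643 ≈ 2.4144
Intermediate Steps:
a = 68 (a = (1 + 18) + 49 = 19 + 49 = 68)
d = 9025 (d = (68 + 27)**2 = 95**2 = 9025)
C = 5190 (C = 6 + (-86 + 14)**2 = 6 + (-72)**2 = 6 + 5184 = 5190)
(C - 40544)/(-23668 + d) = (5190 - 40544)/(-23668 + 9025) = -35354/(-14643) = -35354*(-1/14643) = 35354/14643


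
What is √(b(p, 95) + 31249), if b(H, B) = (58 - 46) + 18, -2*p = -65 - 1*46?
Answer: √31279 ≈ 176.86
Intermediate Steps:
p = 111/2 (p = -(-65 - 1*46)/2 = -(-65 - 46)/2 = -½*(-111) = 111/2 ≈ 55.500)
b(H, B) = 30 (b(H, B) = 12 + 18 = 30)
√(b(p, 95) + 31249) = √(30 + 31249) = √31279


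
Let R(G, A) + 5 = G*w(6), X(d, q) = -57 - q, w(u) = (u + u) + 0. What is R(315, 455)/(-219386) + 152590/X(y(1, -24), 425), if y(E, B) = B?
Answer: -16738964645/52872026 ≈ -316.59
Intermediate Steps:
w(u) = 2*u (w(u) = 2*u + 0 = 2*u)
R(G, A) = -5 + 12*G (R(G, A) = -5 + G*(2*6) = -5 + G*12 = -5 + 12*G)
R(315, 455)/(-219386) + 152590/X(y(1, -24), 425) = (-5 + 12*315)/(-219386) + 152590/(-57 - 1*425) = (-5 + 3780)*(-1/219386) + 152590/(-57 - 425) = 3775*(-1/219386) + 152590/(-482) = -3775/219386 + 152590*(-1/482) = -3775/219386 - 76295/241 = -16738964645/52872026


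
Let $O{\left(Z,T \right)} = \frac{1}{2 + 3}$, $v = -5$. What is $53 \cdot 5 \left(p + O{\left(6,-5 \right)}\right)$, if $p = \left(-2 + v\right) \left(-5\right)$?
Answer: $9328$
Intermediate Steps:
$O{\left(Z,T \right)} = \frac{1}{5}$
$p = 35$ ($p = \left(-2 - 5\right) \left(-5\right) = \left(-7\right) \left(-5\right) = 35$)
$53 \cdot 5 \left(p + O{\left(6,-5 \right)}\right) = 53 \cdot 5 \left(35 + \frac{1}{5}\right) = 53 \cdot 5 \cdot \frac{176}{5} = 53 \cdot 176 = 9328$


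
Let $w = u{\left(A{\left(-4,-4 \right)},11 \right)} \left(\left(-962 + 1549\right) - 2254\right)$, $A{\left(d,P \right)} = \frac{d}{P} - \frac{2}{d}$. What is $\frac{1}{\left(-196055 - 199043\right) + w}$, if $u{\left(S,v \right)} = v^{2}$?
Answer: $- \frac{1}{596805} \approx -1.6756 \cdot 10^{-6}$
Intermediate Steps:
$A{\left(d,P \right)} = - \frac{2}{d} + \frac{d}{P}$
$w = -201707$ ($w = 11^{2} \left(\left(-962 + 1549\right) - 2254\right) = 121 \left(587 - 2254\right) = 121 \left(-1667\right) = -201707$)
$\frac{1}{\left(-196055 - 199043\right) + w} = \frac{1}{\left(-196055 - 199043\right) - 201707} = \frac{1}{-395098 - 201707} = \frac{1}{-596805} = - \frac{1}{596805}$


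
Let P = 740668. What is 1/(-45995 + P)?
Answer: 1/694673 ≈ 1.4395e-6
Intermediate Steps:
1/(-45995 + P) = 1/(-45995 + 740668) = 1/694673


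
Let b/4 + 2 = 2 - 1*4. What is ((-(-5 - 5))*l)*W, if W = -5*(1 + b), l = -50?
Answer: -37500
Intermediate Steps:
b = -16 (b = -8 + 4*(2 - 1*4) = -8 + 4*(2 - 4) = -8 + 4*(-2) = -8 - 8 = -16)
W = 75 (W = -5*(1 - 16) = -5*(-15) = 75)
((-(-5 - 5))*l)*W = (-(-5 - 5)*(-50))*75 = (-1*(-10)*(-50))*75 = (10*(-50))*75 = -500*75 = -37500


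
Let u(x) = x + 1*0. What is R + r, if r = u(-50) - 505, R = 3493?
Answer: 2938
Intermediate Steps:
u(x) = x (u(x) = x + 0 = x)
r = -555 (r = -50 - 505 = -555)
R + r = 3493 - 555 = 2938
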